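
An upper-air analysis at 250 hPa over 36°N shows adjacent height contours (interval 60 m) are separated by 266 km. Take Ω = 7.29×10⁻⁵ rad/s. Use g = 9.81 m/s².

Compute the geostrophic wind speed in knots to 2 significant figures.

Coriolis parameter at 36°N:
f = 2Ω sin φ = 2 × 7.29×10⁻⁵ × sin 36° = 8.57×10⁻⁵ s⁻¹
Height gradient: |∂Z/∂n| = 60 m / 266000 m = 2.26×10⁻⁴
On a pressure surface, geostrophic balance gives V_g = (g/f)|∂Z/∂n|:
V_g = 9.81 × 2.26×10⁻⁴ / 8.57×10⁻⁵ = 25.8 m/s
Converting: 25.8 m/s × 1.944 = 50 knots

50 knots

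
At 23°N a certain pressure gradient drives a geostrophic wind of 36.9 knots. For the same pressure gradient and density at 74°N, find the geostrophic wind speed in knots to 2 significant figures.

15 knots

With the same pressure gradient and density, V_g ∝ 1/f ∝ 1/sin φ.
V₂ = V₁ · sin φ₁ / sin φ₂ = 36.9 × sin 23° / sin 74°
V₂ = 36.9 × 0.3907/0.9613 = 15 knots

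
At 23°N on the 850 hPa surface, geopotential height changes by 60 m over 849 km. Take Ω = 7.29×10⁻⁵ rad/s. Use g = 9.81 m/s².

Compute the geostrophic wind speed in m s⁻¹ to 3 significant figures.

Coriolis parameter at 23°N:
f = 2Ω sin φ = 2 × 7.29×10⁻⁵ × sin 23° = 5.70×10⁻⁵ s⁻¹
Height gradient: |∂Z/∂n| = 60 m / 849000 m = 7.07×10⁻⁵
On a pressure surface, geostrophic balance gives V_g = (g/f)|∂Z/∂n|:
V_g = 9.81 × 7.07×10⁻⁵ / 5.70×10⁻⁵ = 12.2 m/s

12.2 m s⁻¹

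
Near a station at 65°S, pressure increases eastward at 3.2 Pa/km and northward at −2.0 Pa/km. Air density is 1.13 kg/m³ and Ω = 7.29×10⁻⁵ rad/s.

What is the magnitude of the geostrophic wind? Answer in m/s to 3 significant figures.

25.3 m/s

Coriolis parameter at 65°S:
f = 2Ω sin φ = 2 × 7.29×10⁻⁵ × sin 65° = 1.32×10⁻⁴ s⁻¹
In the Southern Hemisphere f is negative: f = −1.32×10⁻⁴ s⁻¹.
Component geostrophic relations (x east, y north):
u_g = −(1/(fρ)) ∂P/∂y,  v_g = (1/(fρ)) ∂P/∂x
u_g = −(−2.0×10⁻³)/(−1.32×10⁻⁴ × 1.13) = −13.4 m/s;  v_g = (3.2×10⁻³)/(−1.32×10⁻⁴ × 1.13) = −21.4 m/s
|V_g| = √(u_g² + v_g²) = 25.3 m/s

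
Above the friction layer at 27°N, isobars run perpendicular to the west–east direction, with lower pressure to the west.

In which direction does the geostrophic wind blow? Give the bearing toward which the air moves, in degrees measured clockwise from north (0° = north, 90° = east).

The pressure-gradient force points toward the west (bearing 270°).
Geostrophic balance: in the Northern Hemisphere the Coriolis force deflects motion to the right, so the geostrophic wind blows 90° to the right of the pressure-gradient force (low pressure on the left).
Rotating 270° by 90° clockwise gives 000° — the wind blows toward the north.

000°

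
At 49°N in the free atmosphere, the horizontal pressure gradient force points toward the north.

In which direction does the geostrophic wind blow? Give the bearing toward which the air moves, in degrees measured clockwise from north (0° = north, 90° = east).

090°

The pressure-gradient force points toward the north (bearing 000°).
Geostrophic balance: in the Northern Hemisphere the Coriolis force deflects motion to the right, so the geostrophic wind blows 90° to the right of the pressure-gradient force (low pressure on the left).
Rotating 000° by 90° clockwise gives 090° — the wind blows toward the east.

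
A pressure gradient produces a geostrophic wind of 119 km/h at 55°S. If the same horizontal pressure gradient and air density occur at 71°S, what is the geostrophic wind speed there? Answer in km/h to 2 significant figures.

With the same pressure gradient and density, V_g ∝ 1/f ∝ 1/sin φ.
V₂ = V₁ · sin φ₁ / sin φ₂ = 119 × sin 55° / sin 71°
V₂ = 119 × 0.8192/0.9455 = 100 km/h

100 km/h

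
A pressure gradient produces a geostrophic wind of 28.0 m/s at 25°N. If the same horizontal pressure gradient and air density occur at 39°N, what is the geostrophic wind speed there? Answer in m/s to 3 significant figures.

18.8 m/s

With the same pressure gradient and density, V_g ∝ 1/f ∝ 1/sin φ.
V₂ = V₁ · sin φ₁ / sin φ₂ = 28.0 × sin 25° / sin 39°
V₂ = 28.0 × 0.4226/0.6293 = 18.8 m/s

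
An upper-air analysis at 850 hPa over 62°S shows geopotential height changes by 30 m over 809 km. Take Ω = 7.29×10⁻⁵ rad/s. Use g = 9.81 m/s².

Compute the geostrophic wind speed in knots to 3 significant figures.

Coriolis parameter at 62°S:
f = 2Ω sin φ = 2 × 7.29×10⁻⁵ × sin 62° = 1.29×10⁻⁴ s⁻¹
Height gradient: |∂Z/∂n| = 30 m / 809000 m = 3.71×10⁻⁵
On a pressure surface, geostrophic balance gives V_g = (g/f)|∂Z/∂n|:
V_g = 9.81 × 3.71×10⁻⁵ / 1.29×10⁻⁴ = 2.83 m/s
Converting: 2.83 m/s × 1.944 = 5.49 knots

5.49 knots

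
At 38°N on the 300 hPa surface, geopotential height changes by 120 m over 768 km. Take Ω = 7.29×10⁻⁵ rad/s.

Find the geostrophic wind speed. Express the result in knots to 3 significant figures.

Coriolis parameter at 38°N:
f = 2Ω sin φ = 2 × 7.29×10⁻⁵ × sin 38° = 8.98×10⁻⁵ s⁻¹
Height gradient: |∂Z/∂n| = 120 m / 768000 m = 1.56×10⁻⁴
On a pressure surface, geostrophic balance gives V_g = (g/f)|∂Z/∂n|:
V_g = 9.81 × 1.56×10⁻⁴ / 8.98×10⁻⁵ = 17.1 m/s
Converting: 17.1 m/s × 1.944 = 33.2 knots

33.2 knots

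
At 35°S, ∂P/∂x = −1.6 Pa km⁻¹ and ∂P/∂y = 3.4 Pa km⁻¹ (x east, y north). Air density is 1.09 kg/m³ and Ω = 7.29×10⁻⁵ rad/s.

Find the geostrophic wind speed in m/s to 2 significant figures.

41 m/s

Coriolis parameter at 35°S:
f = 2Ω sin φ = 2 × 7.29×10⁻⁵ × sin 35° = 8.36×10⁻⁵ s⁻¹
In the Southern Hemisphere f is negative: f = −8.36×10⁻⁵ s⁻¹.
Component geostrophic relations (x east, y north):
u_g = −(1/(fρ)) ∂P/∂y,  v_g = (1/(fρ)) ∂P/∂x
u_g = −(3.4×10⁻³)/(−8.36×10⁻⁵ × 1.09) = 37.3 m/s;  v_g = (−1.6×10⁻³)/(−8.36×10⁻⁵ × 1.09) = 17.6 m/s
|V_g| = √(u_g² + v_g²) = 41.2 m/s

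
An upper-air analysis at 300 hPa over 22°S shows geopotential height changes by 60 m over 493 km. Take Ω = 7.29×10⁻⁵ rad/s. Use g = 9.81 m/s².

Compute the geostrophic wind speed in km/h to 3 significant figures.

Coriolis parameter at 22°S:
f = 2Ω sin φ = 2 × 7.29×10⁻⁵ × sin 22° = 5.46×10⁻⁵ s⁻¹
Height gradient: |∂Z/∂n| = 60 m / 493000 m = 1.22×10⁻⁴
On a pressure surface, geostrophic balance gives V_g = (g/f)|∂Z/∂n|:
V_g = 9.81 × 1.22×10⁻⁴ / 5.46×10⁻⁵ = 21.9 m/s
Converting: 21.9 m/s × 3.6 = 78.7 km/h

78.7 km/h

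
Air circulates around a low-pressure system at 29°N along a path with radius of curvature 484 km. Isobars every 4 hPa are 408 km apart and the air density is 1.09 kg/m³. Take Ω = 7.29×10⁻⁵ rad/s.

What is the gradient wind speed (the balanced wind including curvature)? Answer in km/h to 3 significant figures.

35.5 km/h

Coriolis parameter at 29°N:
f = 2Ω sin φ = 2 × 7.29×10⁻⁵ × sin 29° = 7.07×10⁻⁵ s⁻¹
Pressure gradient: |∂P/∂n| = 400 Pa / 408000 m = 9.80×10⁻⁴ Pa/m
Geostrophic speed: V_g = |∂P/∂n|/(fρ) = 9.80×10⁻⁴/(7.07×10⁻⁵ × 1.09) = 12.7 m/s
Around a low, centrifugal force acts outward with Coriolis, so pressure-gradient force balances both:
(1/ρ)|∂P/∂n| = fV + V²/R  →  V² + fR·V − fR·V_g = 0
With fR = 7.07×10⁻⁵ × 484×10³ m = 34.2 m/s:
V = [−fR + √((fR)² + 4 fR V_g)]/2 = [−34.2 + √(34.2² + 4×34.2×12.7)]/2 = 9.87 m/s
Subgeostrophic (V < V_g = 12.7 m/s), as expected around a low.
Converting: 9.87 m/s × 3.6 = 35.5 km/h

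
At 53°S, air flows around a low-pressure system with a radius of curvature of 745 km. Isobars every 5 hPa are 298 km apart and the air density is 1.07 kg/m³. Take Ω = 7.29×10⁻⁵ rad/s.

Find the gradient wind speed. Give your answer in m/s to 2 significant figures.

Coriolis parameter at 53°S:
f = 2Ω sin φ = 2 × 7.29×10⁻⁵ × sin 53° = 1.16×10⁻⁴ s⁻¹
Pressure gradient: |∂P/∂n| = 500 Pa / 298000 m = 1.68×10⁻³ Pa/m
Geostrophic speed: V_g = |∂P/∂n|/(fρ) = 1.68×10⁻³/(1.16×10⁻⁴ × 1.07) = 13.5 m/s
Around a low, centrifugal force acts outward with Coriolis, so pressure-gradient force balances both:
(1/ρ)|∂P/∂n| = fV + V²/R  →  V² + fR·V − fR·V_g = 0
With fR = 1.16×10⁻⁴ × 745×10³ m = 86.7 m/s:
V = [−fR + √((fR)² + 4 fR V_g)]/2 = [−86.7 + √(86.7² + 4×86.7×13.5)]/2 = 11.8 m/s
Subgeostrophic (V < V_g = 13.5 m/s), as expected around a low.

12 m/s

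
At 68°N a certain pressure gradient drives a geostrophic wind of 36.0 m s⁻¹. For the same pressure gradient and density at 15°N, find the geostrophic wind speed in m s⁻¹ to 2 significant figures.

130 m s⁻¹

With the same pressure gradient and density, V_g ∝ 1/f ∝ 1/sin φ.
V₂ = V₁ · sin φ₁ / sin φ₂ = 36.0 × sin 68° / sin 15°
V₂ = 36.0 × 0.9272/0.2588 = 130 m s⁻¹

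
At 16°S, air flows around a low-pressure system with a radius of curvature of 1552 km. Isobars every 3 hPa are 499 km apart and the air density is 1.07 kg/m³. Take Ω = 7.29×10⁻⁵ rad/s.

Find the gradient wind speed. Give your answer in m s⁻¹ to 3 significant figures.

Coriolis parameter at 16°S:
f = 2Ω sin φ = 2 × 7.29×10⁻⁵ × sin 16° = 4.02×10⁻⁵ s⁻¹
Pressure gradient: |∂P/∂n| = 300 Pa / 499000 m = 6.01×10⁻⁴ Pa/m
Geostrophic speed: V_g = |∂P/∂n|/(fρ) = 6.01×10⁻⁴/(4.02×10⁻⁵ × 1.07) = 14.0 m/s
Around a low, centrifugal force acts outward with Coriolis, so pressure-gradient force balances both:
(1/ρ)|∂P/∂n| = fV + V²/R  →  V² + fR·V − fR·V_g = 0
With fR = 4.02×10⁻⁵ × 1552×10³ m = 62.4 m/s:
V = [−fR + √((fR)² + 4 fR V_g)]/2 = [−62.4 + √(62.4² + 4×62.4×14)]/2 = 11.8 m/s
Subgeostrophic (V < V_g = 14 m/s), as expected around a low.

11.8 m s⁻¹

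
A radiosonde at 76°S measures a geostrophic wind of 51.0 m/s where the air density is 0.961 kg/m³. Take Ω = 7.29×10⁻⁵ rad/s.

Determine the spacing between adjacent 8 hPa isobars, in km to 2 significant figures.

Coriolis parameter at 76°S:
f = 2Ω sin φ = 2 × 7.29×10⁻⁵ × sin 76° = 1.41×10⁻⁴ s⁻¹
Geostrophic balance rearranged: |∂P/∂n| = f ρ V_g
|∂P/∂n| = 1.41×10⁻⁴ × 0.961 × 51.0 = 6.93×10⁻³ Pa/m
Isobar spacing: Δn = ΔP/|∂P/∂n| = 800 Pa / 6.93×10⁻³ Pa/m = 115381 m ≈ 120 km

120 km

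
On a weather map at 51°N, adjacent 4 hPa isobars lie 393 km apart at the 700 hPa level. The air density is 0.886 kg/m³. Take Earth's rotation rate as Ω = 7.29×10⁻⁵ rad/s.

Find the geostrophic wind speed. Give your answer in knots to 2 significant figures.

Coriolis parameter at 51°N:
f = 2Ω sin φ = 2 × 7.29×10⁻⁵ × sin 51° = 1.13×10⁻⁴ s⁻¹
Pressure gradient: |∂P/∂n| = 400 Pa / 393000 m = 1.02×10⁻³ Pa/m
Geostrophic balance (pressure-gradient force = Coriolis force):
V_g = (1/(fρ)) |∂P/∂n| = 1.02×10⁻³ / (1.13×10⁻⁴ × 0.886) = 10.1 m/s
Converting: 10.1 m/s × 1.944 = 20 knots

20 knots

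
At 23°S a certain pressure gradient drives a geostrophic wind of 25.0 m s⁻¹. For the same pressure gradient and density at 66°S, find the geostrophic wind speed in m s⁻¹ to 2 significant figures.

11 m s⁻¹

With the same pressure gradient and density, V_g ∝ 1/f ∝ 1/sin φ.
V₂ = V₁ · sin φ₁ / sin φ₂ = 25.0 × sin 23° / sin 66°
V₂ = 25.0 × 0.3907/0.9135 = 11 m s⁻¹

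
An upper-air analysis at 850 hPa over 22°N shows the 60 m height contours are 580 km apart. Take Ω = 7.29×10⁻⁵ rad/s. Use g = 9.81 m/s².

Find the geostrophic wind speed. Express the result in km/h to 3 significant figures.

66.9 km/h

Coriolis parameter at 22°N:
f = 2Ω sin φ = 2 × 7.29×10⁻⁵ × sin 22° = 5.46×10⁻⁵ s⁻¹
Height gradient: |∂Z/∂n| = 60 m / 580000 m = 1.03×10⁻⁴
On a pressure surface, geostrophic balance gives V_g = (g/f)|∂Z/∂n|:
V_g = 9.81 × 1.03×10⁻⁴ / 5.46×10⁻⁵ = 18.6 m/s
Converting: 18.6 m/s × 3.6 = 66.9 km/h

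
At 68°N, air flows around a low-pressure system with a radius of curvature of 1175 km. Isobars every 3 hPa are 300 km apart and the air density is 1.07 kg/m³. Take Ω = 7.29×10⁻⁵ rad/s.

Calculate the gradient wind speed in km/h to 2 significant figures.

Coriolis parameter at 68°N:
f = 2Ω sin φ = 2 × 7.29×10⁻⁵ × sin 68° = 1.35×10⁻⁴ s⁻¹
Pressure gradient: |∂P/∂n| = 300 Pa / 300000 m = 1.00×10⁻³ Pa/m
Geostrophic speed: V_g = |∂P/∂n|/(fρ) = 1.00×10⁻³/(1.35×10⁻⁴ × 1.07) = 6.91 m/s
Around a low, centrifugal force acts outward with Coriolis, so pressure-gradient force balances both:
(1/ρ)|∂P/∂n| = fV + V²/R  →  V² + fR·V − fR·V_g = 0
With fR = 1.35×10⁻⁴ × 1175×10³ m = 159 m/s:
V = [−fR + √((fR)² + 4 fR V_g)]/2 = [−159 + √(159² + 4×159×6.91)]/2 = 6.64 m/s
Subgeostrophic (V < V_g = 6.91 m/s), as expected around a low.
Converting: 6.64 m/s × 3.6 = 24 km/h

24 km/h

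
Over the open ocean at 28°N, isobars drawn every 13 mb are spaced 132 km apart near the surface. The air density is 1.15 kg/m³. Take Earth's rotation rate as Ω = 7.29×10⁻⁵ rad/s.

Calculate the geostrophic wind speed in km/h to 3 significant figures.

Coriolis parameter at 28°N:
f = 2Ω sin φ = 2 × 7.29×10⁻⁵ × sin 28° = 6.84×10⁻⁵ s⁻¹
Pressure gradient: |∂P/∂n| = 1300 Pa / 132000 m = 9.85×10⁻³ Pa/m
Geostrophic balance (pressure-gradient force = Coriolis force):
V_g = (1/(fρ)) |∂P/∂n| = 9.85×10⁻³ / (6.84×10⁻⁵ × 1.15) = 125 m/s
Converting: 125 m/s × 3.6 = 450 km/h

450 km/h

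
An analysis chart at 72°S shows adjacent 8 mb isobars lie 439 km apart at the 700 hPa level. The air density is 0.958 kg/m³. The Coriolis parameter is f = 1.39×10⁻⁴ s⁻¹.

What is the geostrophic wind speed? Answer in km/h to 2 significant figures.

Pressure gradient: |∂P/∂n| = 800 Pa / 439000 m = 1.82×10⁻³ Pa/m
Geostrophic balance (pressure-gradient force = Coriolis force):
V_g = (1/(fρ)) |∂P/∂n| = 1.82×10⁻³ / (1.39×10⁻⁴ × 0.958) = 13.7 m/s
Converting: 13.7 m/s × 3.6 = 49 km/h

49 km/h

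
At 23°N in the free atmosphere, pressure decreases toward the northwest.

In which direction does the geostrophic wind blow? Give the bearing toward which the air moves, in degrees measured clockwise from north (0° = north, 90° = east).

045°

The pressure-gradient force points toward the northwest (bearing 315°).
Geostrophic balance: in the Northern Hemisphere the Coriolis force deflects motion to the right, so the geostrophic wind blows 90° to the right of the pressure-gradient force (low pressure on the left).
Rotating 315° by 90° clockwise gives 045° — the wind blows toward the northeast.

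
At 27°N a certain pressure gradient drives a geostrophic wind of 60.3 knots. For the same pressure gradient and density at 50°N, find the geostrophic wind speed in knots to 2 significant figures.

36 knots

With the same pressure gradient and density, V_g ∝ 1/f ∝ 1/sin φ.
V₂ = V₁ · sin φ₁ / sin φ₂ = 60.3 × sin 27° / sin 50°
V₂ = 60.3 × 0.4540/0.7660 = 36 knots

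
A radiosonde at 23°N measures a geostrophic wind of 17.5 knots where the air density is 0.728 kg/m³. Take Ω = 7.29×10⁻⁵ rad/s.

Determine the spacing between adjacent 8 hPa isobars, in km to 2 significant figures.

Coriolis parameter at 23°N:
f = 2Ω sin φ = 2 × 7.29×10⁻⁵ × sin 23° = 5.70×10⁻⁵ s⁻¹
Wind speed in SI: 17.5 knots = 9.00 m/s
Geostrophic balance rearranged: |∂P/∂n| = f ρ V_g
|∂P/∂n| = 5.70×10⁻⁵ × 0.728 × 9.00 = 3.73×10⁻⁴ Pa/m
Isobar spacing: Δn = ΔP/|∂P/∂n| = 800 Pa / 3.73×10⁻⁴ Pa/m = 2142629 m ≈ 2100 km

2100 km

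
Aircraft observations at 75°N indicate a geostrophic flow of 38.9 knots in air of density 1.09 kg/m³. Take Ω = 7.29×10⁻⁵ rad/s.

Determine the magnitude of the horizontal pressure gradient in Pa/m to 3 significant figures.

Coriolis parameter at 75°N:
f = 2Ω sin φ = 2 × 7.29×10⁻⁵ × sin 75° = 1.41×10⁻⁴ s⁻¹
Wind speed in SI: 38.9 knots = 20.0 m/s
Geostrophic balance rearranged: |∂P/∂n| = f ρ V_g
|∂P/∂n| = 1.41×10⁻⁴ × 1.09 × 20.0 = 3.07×10⁻³ Pa/m

3.07×10⁻³ Pa/m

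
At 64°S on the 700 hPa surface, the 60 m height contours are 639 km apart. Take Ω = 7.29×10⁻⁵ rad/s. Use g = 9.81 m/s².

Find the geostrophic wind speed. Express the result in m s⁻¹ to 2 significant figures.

Coriolis parameter at 64°S:
f = 2Ω sin φ = 2 × 7.29×10⁻⁵ × sin 64° = 1.31×10⁻⁴ s⁻¹
Height gradient: |∂Z/∂n| = 60 m / 639000 m = 9.39×10⁻⁵
On a pressure surface, geostrophic balance gives V_g = (g/f)|∂Z/∂n|:
V_g = 9.81 × 9.39×10⁻⁵ / 1.31×10⁻⁴ = 7.03 m/s

7.0 m s⁻¹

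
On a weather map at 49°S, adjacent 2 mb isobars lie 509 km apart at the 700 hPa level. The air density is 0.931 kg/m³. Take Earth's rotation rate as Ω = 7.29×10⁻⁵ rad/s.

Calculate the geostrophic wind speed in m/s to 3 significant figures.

3.84 m/s

Coriolis parameter at 49°S:
f = 2Ω sin φ = 2 × 7.29×10⁻⁵ × sin 49° = 1.10×10⁻⁴ s⁻¹
Pressure gradient: |∂P/∂n| = 200 Pa / 509000 m = 3.93×10⁻⁴ Pa/m
Geostrophic balance (pressure-gradient force = Coriolis force):
V_g = (1/(fρ)) |∂P/∂n| = 3.93×10⁻⁴ / (1.10×10⁻⁴ × 0.931) = 3.84 m/s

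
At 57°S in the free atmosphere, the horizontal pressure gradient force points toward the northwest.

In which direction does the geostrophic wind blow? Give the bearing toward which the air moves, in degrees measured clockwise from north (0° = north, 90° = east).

225°

The pressure-gradient force points toward the northwest (bearing 315°).
Geostrophic balance: in the Southern Hemisphere the Coriolis force deflects motion to the left, so the geostrophic wind blows 90° to the left of the pressure-gradient force (low pressure on the right).
Rotating 315° by 90° counterclockwise gives 225° — the wind blows toward the southwest.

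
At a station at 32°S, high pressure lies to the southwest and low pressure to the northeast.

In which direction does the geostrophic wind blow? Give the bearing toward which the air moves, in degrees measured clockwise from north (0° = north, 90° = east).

The pressure-gradient force points toward the northeast (bearing 045°).
Geostrophic balance: in the Southern Hemisphere the Coriolis force deflects motion to the left, so the geostrophic wind blows 90° to the left of the pressure-gradient force (low pressure on the right).
Rotating 045° by 90° counterclockwise gives 315° — the wind blows toward the northwest.

315°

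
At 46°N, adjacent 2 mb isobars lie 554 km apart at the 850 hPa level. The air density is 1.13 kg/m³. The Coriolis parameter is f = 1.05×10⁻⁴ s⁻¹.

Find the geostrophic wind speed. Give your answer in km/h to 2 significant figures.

11 km/h

Pressure gradient: |∂P/∂n| = 200 Pa / 554000 m = 3.61×10⁻⁴ Pa/m
Geostrophic balance (pressure-gradient force = Coriolis force):
V_g = (1/(fρ)) |∂P/∂n| = 3.61×10⁻⁴ / (1.05×10⁻⁴ × 1.13) = 3.04 m/s
Converting: 3.04 m/s × 3.6 = 11 km/h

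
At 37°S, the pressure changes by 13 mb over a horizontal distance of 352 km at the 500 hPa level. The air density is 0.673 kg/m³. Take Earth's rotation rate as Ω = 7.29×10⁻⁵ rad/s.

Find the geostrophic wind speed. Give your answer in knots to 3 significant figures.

122 knots

Coriolis parameter at 37°S:
f = 2Ω sin φ = 2 × 7.29×10⁻⁵ × sin 37° = 8.77×10⁻⁵ s⁻¹
Pressure gradient: |∂P/∂n| = 1300 Pa / 352000 m = 3.69×10⁻³ Pa/m
Geostrophic balance (pressure-gradient force = Coriolis force):
V_g = (1/(fρ)) |∂P/∂n| = 3.69×10⁻³ / (8.77×10⁻⁵ × 0.673) = 62.5 m/s
Converting: 62.5 m/s × 1.944 = 122 knots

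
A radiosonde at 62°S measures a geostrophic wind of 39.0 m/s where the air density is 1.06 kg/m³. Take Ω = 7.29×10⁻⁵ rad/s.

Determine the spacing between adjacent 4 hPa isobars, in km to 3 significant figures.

75.2 km

Coriolis parameter at 62°S:
f = 2Ω sin φ = 2 × 7.29×10⁻⁵ × sin 62° = 1.29×10⁻⁴ s⁻¹
Geostrophic balance rearranged: |∂P/∂n| = f ρ V_g
|∂P/∂n| = 1.29×10⁻⁴ × 1.06 × 39.0 = 5.32×10⁻³ Pa/m
Isobar spacing: Δn = ΔP/|∂P/∂n| = 400 Pa / 5.32×10⁻³ Pa/m = 75162 m ≈ 75.2 km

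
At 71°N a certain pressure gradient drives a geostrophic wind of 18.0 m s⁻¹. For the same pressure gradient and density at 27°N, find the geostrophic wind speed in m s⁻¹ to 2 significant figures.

With the same pressure gradient and density, V_g ∝ 1/f ∝ 1/sin φ.
V₂ = V₁ · sin φ₁ / sin φ₂ = 18.0 × sin 71° / sin 27°
V₂ = 18.0 × 0.9455/0.4540 = 37 m s⁻¹

37 m s⁻¹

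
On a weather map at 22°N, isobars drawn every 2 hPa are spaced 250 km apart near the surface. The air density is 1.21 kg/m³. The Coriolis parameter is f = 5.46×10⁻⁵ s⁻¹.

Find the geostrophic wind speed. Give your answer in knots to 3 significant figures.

Pressure gradient: |∂P/∂n| = 200 Pa / 250000 m = 8.00×10⁻⁴ Pa/m
Geostrophic balance (pressure-gradient force = Coriolis force):
V_g = (1/(fρ)) |∂P/∂n| = 8.00×10⁻⁴ / (5.46×10⁻⁵ × 1.21) = 12.1 m/s
Converting: 12.1 m/s × 1.944 = 23.5 knots

23.5 knots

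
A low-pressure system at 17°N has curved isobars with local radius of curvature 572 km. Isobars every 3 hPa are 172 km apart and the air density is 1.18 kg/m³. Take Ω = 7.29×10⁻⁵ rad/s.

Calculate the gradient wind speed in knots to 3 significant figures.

37.6 knots

Coriolis parameter at 17°N:
f = 2Ω sin φ = 2 × 7.29×10⁻⁵ × sin 17° = 4.26×10⁻⁵ s⁻¹
Pressure gradient: |∂P/∂n| = 300 Pa / 172000 m = 1.74×10⁻³ Pa/m
Geostrophic speed: V_g = |∂P/∂n|/(fρ) = 1.74×10⁻³/(4.26×10⁻⁵ × 1.18) = 34.7 m/s
Around a low, centrifugal force acts outward with Coriolis, so pressure-gradient force balances both:
(1/ρ)|∂P/∂n| = fV + V²/R  →  V² + fR·V − fR·V_g = 0
With fR = 4.26×10⁻⁵ × 572×10³ m = 24.4 m/s:
V = [−fR + √((fR)² + 4 fR V_g)]/2 = [−24.4 + √(24.4² + 4×24.4×34.7)]/2 = 19.3 m/s
Subgeostrophic (V < V_g = 34.7 m/s), as expected around a low.
Converting: 19.3 m/s × 1.944 = 37.6 knots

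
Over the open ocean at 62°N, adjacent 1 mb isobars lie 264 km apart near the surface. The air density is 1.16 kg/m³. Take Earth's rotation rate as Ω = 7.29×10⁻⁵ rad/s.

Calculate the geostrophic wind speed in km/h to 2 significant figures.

Coriolis parameter at 62°N:
f = 2Ω sin φ = 2 × 7.29×10⁻⁵ × sin 62° = 1.29×10⁻⁴ s⁻¹
Pressure gradient: |∂P/∂n| = 100 Pa / 264000 m = 3.79×10⁻⁴ Pa/m
Geostrophic balance (pressure-gradient force = Coriolis force):
V_g = (1/(fρ)) |∂P/∂n| = 3.79×10⁻⁴ / (1.29×10⁻⁴ × 1.16) = 2.54 m/s
Converting: 2.54 m/s × 3.6 = 9.1 km/h

9.1 km/h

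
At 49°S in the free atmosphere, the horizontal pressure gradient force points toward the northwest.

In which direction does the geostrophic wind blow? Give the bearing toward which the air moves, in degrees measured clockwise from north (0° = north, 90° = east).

225°

The pressure-gradient force points toward the northwest (bearing 315°).
Geostrophic balance: in the Southern Hemisphere the Coriolis force deflects motion to the left, so the geostrophic wind blows 90° to the left of the pressure-gradient force (low pressure on the right).
Rotating 315° by 90° counterclockwise gives 225° — the wind blows toward the southwest.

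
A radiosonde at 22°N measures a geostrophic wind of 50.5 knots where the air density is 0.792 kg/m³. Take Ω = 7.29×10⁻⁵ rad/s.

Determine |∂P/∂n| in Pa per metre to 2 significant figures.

1.1×10⁻³ Pa/m

Coriolis parameter at 22°N:
f = 2Ω sin φ = 2 × 7.29×10⁻⁵ × sin 22° = 5.46×10⁻⁵ s⁻¹
Wind speed in SI: 50.5 knots = 26.0 m/s
Geostrophic balance rearranged: |∂P/∂n| = f ρ V_g
|∂P/∂n| = 5.46×10⁻⁵ × 0.792 × 26.0 = 1.12×10⁻³ Pa/m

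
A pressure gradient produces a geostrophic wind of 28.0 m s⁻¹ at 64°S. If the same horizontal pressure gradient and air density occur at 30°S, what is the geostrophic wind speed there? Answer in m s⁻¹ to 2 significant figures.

With the same pressure gradient and density, V_g ∝ 1/f ∝ 1/sin φ.
V₂ = V₁ · sin φ₁ / sin φ₂ = 28.0 × sin 64° / sin 30°
V₂ = 28.0 × 0.8988/0.5000 = 50 m s⁻¹

50 m s⁻¹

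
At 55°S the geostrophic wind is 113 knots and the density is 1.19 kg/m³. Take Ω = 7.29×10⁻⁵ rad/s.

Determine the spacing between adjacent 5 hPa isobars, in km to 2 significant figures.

61 km

Coriolis parameter at 55°S:
f = 2Ω sin φ = 2 × 7.29×10⁻⁵ × sin 55° = 1.19×10⁻⁴ s⁻¹
Wind speed in SI: 113 knots = 58.1 m/s
Geostrophic balance rearranged: |∂P/∂n| = f ρ V_g
|∂P/∂n| = 1.19×10⁻⁴ × 1.19 × 58.1 = 8.26×10⁻³ Pa/m
Isobar spacing: Δn = ΔP/|∂P/∂n| = 500 Pa / 8.26×10⁻³ Pa/m = 60518 m ≈ 61 km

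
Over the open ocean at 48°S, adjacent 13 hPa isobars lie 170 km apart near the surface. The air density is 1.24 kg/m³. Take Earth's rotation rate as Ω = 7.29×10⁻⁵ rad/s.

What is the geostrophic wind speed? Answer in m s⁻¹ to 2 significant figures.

57 m s⁻¹

Coriolis parameter at 48°S:
f = 2Ω sin φ = 2 × 7.29×10⁻⁵ × sin 48° = 1.08×10⁻⁴ s⁻¹
Pressure gradient: |∂P/∂n| = 1300 Pa / 170000 m = 7.65×10⁻³ Pa/m
Geostrophic balance (pressure-gradient force = Coriolis force):
V_g = (1/(fρ)) |∂P/∂n| = 7.65×10⁻³ / (1.08×10⁻⁴ × 1.24) = 56.9 m/s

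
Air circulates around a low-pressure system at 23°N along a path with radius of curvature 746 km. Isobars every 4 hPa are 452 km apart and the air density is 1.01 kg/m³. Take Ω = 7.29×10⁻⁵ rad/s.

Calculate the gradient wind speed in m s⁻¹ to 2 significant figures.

12 m s⁻¹

Coriolis parameter at 23°N:
f = 2Ω sin φ = 2 × 7.29×10⁻⁵ × sin 23° = 5.70×10⁻⁵ s⁻¹
Pressure gradient: |∂P/∂n| = 400 Pa / 452000 m = 8.85×10⁻⁴ Pa/m
Geostrophic speed: V_g = |∂P/∂n|/(fρ) = 8.85×10⁻⁴/(5.70×10⁻⁵ × 1.01) = 15.4 m/s
Around a low, centrifugal force acts outward with Coriolis, so pressure-gradient force balances both:
(1/ρ)|∂P/∂n| = fV + V²/R  →  V² + fR·V − fR·V_g = 0
With fR = 5.70×10⁻⁵ × 746×10³ m = 42.5 m/s:
V = [−fR + √((fR)² + 4 fR V_g)]/2 = [−42.5 + √(42.5² + 4×42.5×15.4)]/2 = 12 m/s
Subgeostrophic (V < V_g = 15.4 m/s), as expected around a low.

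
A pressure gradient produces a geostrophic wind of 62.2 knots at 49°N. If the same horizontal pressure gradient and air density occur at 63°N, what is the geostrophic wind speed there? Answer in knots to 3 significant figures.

With the same pressure gradient and density, V_g ∝ 1/f ∝ 1/sin φ.
V₂ = V₁ · sin φ₁ / sin φ₂ = 62.2 × sin 49° / sin 63°
V₂ = 62.2 × 0.7547/0.8910 = 52.7 knots

52.7 knots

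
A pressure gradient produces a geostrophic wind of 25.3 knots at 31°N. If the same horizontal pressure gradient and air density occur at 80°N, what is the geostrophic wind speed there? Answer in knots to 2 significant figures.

13 knots

With the same pressure gradient and density, V_g ∝ 1/f ∝ 1/sin φ.
V₂ = V₁ · sin φ₁ / sin φ₂ = 25.3 × sin 31° / sin 80°
V₂ = 25.3 × 0.5150/0.9848 = 13 knots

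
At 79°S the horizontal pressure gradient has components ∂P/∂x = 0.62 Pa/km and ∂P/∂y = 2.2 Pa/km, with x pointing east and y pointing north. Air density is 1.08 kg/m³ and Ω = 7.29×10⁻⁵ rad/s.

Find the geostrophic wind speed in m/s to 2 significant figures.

15 m/s

Coriolis parameter at 79°S:
f = 2Ω sin φ = 2 × 7.29×10⁻⁵ × sin 79° = 1.43×10⁻⁴ s⁻¹
In the Southern Hemisphere f is negative: f = −1.43×10⁻⁴ s⁻¹.
Component geostrophic relations (x east, y north):
u_g = −(1/(fρ)) ∂P/∂y,  v_g = (1/(fρ)) ∂P/∂x
u_g = −(2.2×10⁻³)/(−1.43×10⁻⁴ × 1.08) = 14.2 m/s;  v_g = (0.62×10⁻³)/(−1.43×10⁻⁴ × 1.08) = −4.01 m/s
|V_g| = √(u_g² + v_g²) = 14.8 m/s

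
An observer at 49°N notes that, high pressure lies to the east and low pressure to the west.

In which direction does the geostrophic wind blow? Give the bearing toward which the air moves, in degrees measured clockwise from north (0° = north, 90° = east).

The pressure-gradient force points toward the west (bearing 270°).
Geostrophic balance: in the Northern Hemisphere the Coriolis force deflects motion to the right, so the geostrophic wind blows 90° to the right of the pressure-gradient force (low pressure on the left).
Rotating 270° by 90° clockwise gives 000° — the wind blows toward the north.

000°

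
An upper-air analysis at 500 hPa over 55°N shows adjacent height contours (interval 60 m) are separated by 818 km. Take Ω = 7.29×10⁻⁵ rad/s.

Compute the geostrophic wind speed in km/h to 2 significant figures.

Coriolis parameter at 55°N:
f = 2Ω sin φ = 2 × 7.29×10⁻⁵ × sin 55° = 1.19×10⁻⁴ s⁻¹
Height gradient: |∂Z/∂n| = 60 m / 818000 m = 7.33×10⁻⁵
On a pressure surface, geostrophic balance gives V_g = (g/f)|∂Z/∂n|:
V_g = 9.81 × 7.33×10⁻⁵ / 1.19×10⁻⁴ = 6.02 m/s
Converting: 6.02 m/s × 3.6 = 22 km/h

22 km/h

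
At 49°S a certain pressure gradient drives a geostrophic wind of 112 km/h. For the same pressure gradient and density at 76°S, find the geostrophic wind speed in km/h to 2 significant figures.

87 km/h

With the same pressure gradient and density, V_g ∝ 1/f ∝ 1/sin φ.
V₂ = V₁ · sin φ₁ / sin φ₂ = 112 × sin 49° / sin 76°
V₂ = 112 × 0.7547/0.9703 = 87 km/h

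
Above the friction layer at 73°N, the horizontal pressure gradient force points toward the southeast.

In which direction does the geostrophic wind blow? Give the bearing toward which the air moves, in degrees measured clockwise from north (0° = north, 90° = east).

The pressure-gradient force points toward the southeast (bearing 135°).
Geostrophic balance: in the Northern Hemisphere the Coriolis force deflects motion to the right, so the geostrophic wind blows 90° to the right of the pressure-gradient force (low pressure on the left).
Rotating 135° by 90° clockwise gives 225° — the wind blows toward the southwest.

225°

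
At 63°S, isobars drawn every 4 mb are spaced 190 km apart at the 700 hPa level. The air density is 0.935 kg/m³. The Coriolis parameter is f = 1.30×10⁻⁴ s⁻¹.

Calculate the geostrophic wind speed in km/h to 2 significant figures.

Pressure gradient: |∂P/∂n| = 400 Pa / 190000 m = 2.11×10⁻³ Pa/m
Geostrophic balance (pressure-gradient force = Coriolis force):
V_g = (1/(fρ)) |∂P/∂n| = 2.11×10⁻³ / (1.30×10⁻⁴ × 0.935) = 17.3 m/s
Converting: 17.3 m/s × 3.6 = 62 km/h

62 km/h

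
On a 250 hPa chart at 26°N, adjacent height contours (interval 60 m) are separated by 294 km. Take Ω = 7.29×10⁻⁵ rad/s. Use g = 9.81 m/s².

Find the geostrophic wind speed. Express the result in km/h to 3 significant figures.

113 km/h

Coriolis parameter at 26°N:
f = 2Ω sin φ = 2 × 7.29×10⁻⁵ × sin 26° = 6.39×10⁻⁵ s⁻¹
Height gradient: |∂Z/∂n| = 60 m / 294000 m = 2.04×10⁻⁴
On a pressure surface, geostrophic balance gives V_g = (g/f)|∂Z/∂n|:
V_g = 9.81 × 2.04×10⁻⁴ / 6.39×10⁻⁵ = 31.3 m/s
Converting: 31.3 m/s × 3.6 = 113 km/h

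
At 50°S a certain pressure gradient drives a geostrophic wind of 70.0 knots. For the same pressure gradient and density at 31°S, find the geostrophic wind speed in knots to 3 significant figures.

104 knots

With the same pressure gradient and density, V_g ∝ 1/f ∝ 1/sin φ.
V₂ = V₁ · sin φ₁ / sin φ₂ = 70.0 × sin 50° / sin 31°
V₂ = 70.0 × 0.7660/0.5150 = 104 knots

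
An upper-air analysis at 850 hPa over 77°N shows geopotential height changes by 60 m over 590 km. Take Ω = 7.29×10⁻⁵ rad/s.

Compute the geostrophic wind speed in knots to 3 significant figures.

13.7 knots

Coriolis parameter at 77°N:
f = 2Ω sin φ = 2 × 7.29×10⁻⁵ × sin 77° = 1.42×10⁻⁴ s⁻¹
Height gradient: |∂Z/∂n| = 60 m / 590000 m = 1.02×10⁻⁴
On a pressure surface, geostrophic balance gives V_g = (g/f)|∂Z/∂n|:
V_g = 9.81 × 1.02×10⁻⁴ / 1.42×10⁻⁴ = 7.02 m/s
Converting: 7.02 m/s × 1.944 = 13.7 knots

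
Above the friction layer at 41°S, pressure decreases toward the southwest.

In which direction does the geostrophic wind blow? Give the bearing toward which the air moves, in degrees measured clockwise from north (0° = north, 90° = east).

135°

The pressure-gradient force points toward the southwest (bearing 225°).
Geostrophic balance: in the Southern Hemisphere the Coriolis force deflects motion to the left, so the geostrophic wind blows 90° to the left of the pressure-gradient force (low pressure on the right).
Rotating 225° by 90° counterclockwise gives 135° — the wind blows toward the southeast.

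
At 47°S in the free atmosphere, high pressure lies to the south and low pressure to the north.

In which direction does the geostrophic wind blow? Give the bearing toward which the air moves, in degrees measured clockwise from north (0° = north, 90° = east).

The pressure-gradient force points toward the north (bearing 000°).
Geostrophic balance: in the Southern Hemisphere the Coriolis force deflects motion to the left, so the geostrophic wind blows 90° to the left of the pressure-gradient force (low pressure on the right).
Rotating 000° by 90° counterclockwise gives 270° — the wind blows toward the west.

270°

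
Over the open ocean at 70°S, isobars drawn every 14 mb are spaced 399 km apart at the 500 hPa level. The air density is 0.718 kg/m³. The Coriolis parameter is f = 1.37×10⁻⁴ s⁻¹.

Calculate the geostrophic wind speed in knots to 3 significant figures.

69.3 knots

Pressure gradient: |∂P/∂n| = 1400 Pa / 399000 m = 3.51×10⁻³ Pa/m
Geostrophic balance (pressure-gradient force = Coriolis force):
V_g = (1/(fρ)) |∂P/∂n| = 3.51×10⁻³ / (1.37×10⁻⁴ × 0.718) = 35.7 m/s
Converting: 35.7 m/s × 1.944 = 69.3 knots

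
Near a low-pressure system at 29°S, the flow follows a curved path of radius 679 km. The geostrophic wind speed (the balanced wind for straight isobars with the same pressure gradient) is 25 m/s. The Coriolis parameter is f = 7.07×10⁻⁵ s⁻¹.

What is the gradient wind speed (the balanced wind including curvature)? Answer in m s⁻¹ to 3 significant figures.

Around a low, centrifugal force acts outward with Coriolis, so pressure-gradient force balances both:
(1/ρ)|∂P/∂n| = fV + V²/R  →  V² + fR·V − fR·V_g = 0
With fR = 7.07×10⁻⁵ × 679×10³ m = 48.0 m/s:
V = [−fR + √((fR)² + 4 fR V_g)]/2 = [−48.0 + √(48.0² + 4×48.0×25)]/2 = 18.1 m/s
Subgeostrophic (V < V_g = 25 m/s), as expected around a low.

18.1 m s⁻¹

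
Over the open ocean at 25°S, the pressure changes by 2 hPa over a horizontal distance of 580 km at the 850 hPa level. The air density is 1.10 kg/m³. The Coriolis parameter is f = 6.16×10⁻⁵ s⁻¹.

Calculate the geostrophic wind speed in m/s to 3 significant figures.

5.09 m/s

Pressure gradient: |∂P/∂n| = 200 Pa / 580000 m = 3.45×10⁻⁴ Pa/m
Geostrophic balance (pressure-gradient force = Coriolis force):
V_g = (1/(fρ)) |∂P/∂n| = 3.45×10⁻⁴ / (6.16×10⁻⁵ × 1.10) = 5.09 m/s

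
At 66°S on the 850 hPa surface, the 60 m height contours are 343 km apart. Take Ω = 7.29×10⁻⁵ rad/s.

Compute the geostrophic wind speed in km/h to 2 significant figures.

Coriolis parameter at 66°S:
f = 2Ω sin φ = 2 × 7.29×10⁻⁵ × sin 66° = 1.33×10⁻⁴ s⁻¹
Height gradient: |∂Z/∂n| = 60 m / 343000 m = 1.75×10⁻⁴
On a pressure surface, geostrophic balance gives V_g = (g/f)|∂Z/∂n|:
V_g = 9.81 × 1.75×10⁻⁴ / 1.33×10⁻⁴ = 12.9 m/s
Converting: 12.9 m/s × 3.6 = 46 km/h

46 km/h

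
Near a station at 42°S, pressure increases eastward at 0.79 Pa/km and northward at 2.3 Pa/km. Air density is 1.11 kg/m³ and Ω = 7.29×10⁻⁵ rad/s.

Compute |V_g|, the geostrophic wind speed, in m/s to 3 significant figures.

Coriolis parameter at 42°S:
f = 2Ω sin φ = 2 × 7.29×10⁻⁵ × sin 42° = 9.76×10⁻⁵ s⁻¹
In the Southern Hemisphere f is negative: f = −9.76×10⁻⁵ s⁻¹.
Component geostrophic relations (x east, y north):
u_g = −(1/(fρ)) ∂P/∂y,  v_g = (1/(fρ)) ∂P/∂x
u_g = −(2.3×10⁻³)/(−9.76×10⁻⁵ × 1.11) = 21.2 m/s;  v_g = (0.79×10⁻³)/(−9.76×10⁻⁵ × 1.11) = −7.30 m/s
|V_g| = √(u_g² + v_g²) = 22.5 m/s

22.5 m/s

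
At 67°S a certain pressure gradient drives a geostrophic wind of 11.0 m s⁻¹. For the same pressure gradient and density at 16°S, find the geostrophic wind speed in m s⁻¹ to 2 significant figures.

37 m s⁻¹

With the same pressure gradient and density, V_g ∝ 1/f ∝ 1/sin φ.
V₂ = V₁ · sin φ₁ / sin φ₂ = 11.0 × sin 67° / sin 16°
V₂ = 11.0 × 0.9205/0.2756 = 37 m s⁻¹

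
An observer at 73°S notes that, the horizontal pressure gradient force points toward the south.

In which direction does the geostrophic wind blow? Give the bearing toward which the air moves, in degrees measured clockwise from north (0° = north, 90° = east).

090°

The pressure-gradient force points toward the south (bearing 180°).
Geostrophic balance: in the Southern Hemisphere the Coriolis force deflects motion to the left, so the geostrophic wind blows 90° to the left of the pressure-gradient force (low pressure on the right).
Rotating 180° by 90° counterclockwise gives 090° — the wind blows toward the east.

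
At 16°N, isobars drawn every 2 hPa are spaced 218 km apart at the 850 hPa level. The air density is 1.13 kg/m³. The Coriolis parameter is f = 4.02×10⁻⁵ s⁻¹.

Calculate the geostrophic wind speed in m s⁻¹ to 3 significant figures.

Pressure gradient: |∂P/∂n| = 200 Pa / 218000 m = 9.17×10⁻⁴ Pa/m
Geostrophic balance (pressure-gradient force = Coriolis force):
V_g = (1/(fρ)) |∂P/∂n| = 9.17×10⁻⁴ / (4.02×10⁻⁵ × 1.13) = 20.2 m/s

20.2 m s⁻¹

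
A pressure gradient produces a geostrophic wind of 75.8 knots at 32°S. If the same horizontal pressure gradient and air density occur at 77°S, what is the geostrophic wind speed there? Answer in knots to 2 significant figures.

41 knots

With the same pressure gradient and density, V_g ∝ 1/f ∝ 1/sin φ.
V₂ = V₁ · sin φ₁ / sin φ₂ = 75.8 × sin 32° / sin 77°
V₂ = 75.8 × 0.5299/0.9744 = 41 knots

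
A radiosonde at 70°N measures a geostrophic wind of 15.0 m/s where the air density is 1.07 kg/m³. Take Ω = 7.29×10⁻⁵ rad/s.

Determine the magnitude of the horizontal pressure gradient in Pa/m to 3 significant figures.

Coriolis parameter at 70°N:
f = 2Ω sin φ = 2 × 7.29×10⁻⁵ × sin 70° = 1.37×10⁻⁴ s⁻¹
Geostrophic balance rearranged: |∂P/∂n| = f ρ V_g
|∂P/∂n| = 1.37×10⁻⁴ × 1.07 × 15.0 = 2.20×10⁻³ Pa/m

2.20×10⁻³ Pa/m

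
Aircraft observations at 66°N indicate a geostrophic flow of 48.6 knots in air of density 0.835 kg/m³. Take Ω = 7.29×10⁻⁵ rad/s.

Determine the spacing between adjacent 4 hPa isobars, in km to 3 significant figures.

144 km

Coriolis parameter at 66°N:
f = 2Ω sin φ = 2 × 7.29×10⁻⁵ × sin 66° = 1.33×10⁻⁴ s⁻¹
Wind speed in SI: 48.6 knots = 25.0 m/s
Geostrophic balance rearranged: |∂P/∂n| = f ρ V_g
|∂P/∂n| = 1.33×10⁻⁴ × 0.835 × 25.0 = 2.78×10⁻³ Pa/m
Isobar spacing: Δn = ΔP/|∂P/∂n| = 400 Pa / 2.78×10⁻³ Pa/m = 143851 m ≈ 144 km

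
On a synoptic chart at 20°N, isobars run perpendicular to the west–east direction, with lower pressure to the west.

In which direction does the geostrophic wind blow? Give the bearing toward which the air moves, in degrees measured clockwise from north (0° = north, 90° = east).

The pressure-gradient force points toward the west (bearing 270°).
Geostrophic balance: in the Northern Hemisphere the Coriolis force deflects motion to the right, so the geostrophic wind blows 90° to the right of the pressure-gradient force (low pressure on the left).
Rotating 270° by 90° clockwise gives 000° — the wind blows toward the north.

000°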